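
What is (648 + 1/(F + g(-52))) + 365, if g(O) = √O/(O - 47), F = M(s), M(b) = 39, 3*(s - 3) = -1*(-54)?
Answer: 1161657776/1146721 + 198*I*√13/14907373 ≈ 1013.0 + 4.7889e-5*I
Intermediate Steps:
s = 21 (s = 3 + (-1*(-54))/3 = 3 + (⅓)*54 = 3 + 18 = 21)
F = 39
g(O) = √O/(-47 + O)
(648 + 1/(F + g(-52))) + 365 = (648 + 1/(39 + √(-52)/(-47 - 52))) + 365 = (648 + 1/(39 + (2*I*√13)/(-99))) + 365 = (648 + 1/(39 + (2*I*√13)*(-1/99))) + 365 = (648 + 1/(39 - 2*I*√13/99)) + 365 = 1013 + 1/(39 - 2*I*√13/99)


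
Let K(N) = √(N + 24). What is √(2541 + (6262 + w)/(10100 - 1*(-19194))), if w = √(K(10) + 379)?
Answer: √(2180713204904 + 29294*√(379 + √34))/29294 ≈ 50.410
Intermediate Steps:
K(N) = √(24 + N)
w = √(379 + √34) (w = √(√(24 + 10) + 379) = √(√34 + 379) = √(379 + √34) ≈ 19.617)
√(2541 + (6262 + w)/(10100 - 1*(-19194))) = √(2541 + (6262 + √(379 + √34))/(10100 - 1*(-19194))) = √(2541 + (6262 + √(379 + √34))/(10100 + 19194)) = √(2541 + (6262 + √(379 + √34))/29294) = √(2541 + (6262 + √(379 + √34))*(1/29294)) = √(2541 + (3131/14647 + √(379 + √34)/29294)) = √(37221158/14647 + √(379 + √34)/29294)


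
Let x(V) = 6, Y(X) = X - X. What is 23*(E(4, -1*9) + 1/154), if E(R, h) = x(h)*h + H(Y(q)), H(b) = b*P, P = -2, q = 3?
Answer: -191245/154 ≈ -1241.9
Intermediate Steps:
Y(X) = 0
H(b) = -2*b (H(b) = b*(-2) = -2*b)
E(R, h) = 6*h (E(R, h) = 6*h - 2*0 = 6*h + 0 = 6*h)
23*(E(4, -1*9) + 1/154) = 23*(6*(-1*9) + 1/154) = 23*(6*(-9) + 1/154) = 23*(-54 + 1/154) = 23*(-8315/154) = -191245/154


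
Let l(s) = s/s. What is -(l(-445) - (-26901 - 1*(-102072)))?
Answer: 75170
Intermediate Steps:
l(s) = 1
-(l(-445) - (-26901 - 1*(-102072))) = -(1 - (-26901 - 1*(-102072))) = -(1 - (-26901 + 102072)) = -(1 - 1*75171) = -(1 - 75171) = -1*(-75170) = 75170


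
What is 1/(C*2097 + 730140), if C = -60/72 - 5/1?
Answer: 2/1435815 ≈ 1.3929e-6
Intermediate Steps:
C = -35/6 (C = -60*1/72 - 5*1 = -⅚ - 5 = -35/6 ≈ -5.8333)
1/(C*2097 + 730140) = 1/(-35/6*2097 + 730140) = 1/(-24465/2 + 730140) = 1/(1435815/2) = 2/1435815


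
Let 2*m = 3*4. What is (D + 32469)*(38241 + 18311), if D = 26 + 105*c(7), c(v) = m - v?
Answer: 1831719280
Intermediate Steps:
m = 6 (m = (3*4)/2 = (½)*12 = 6)
c(v) = 6 - v
D = -79 (D = 26 + 105*(6 - 1*7) = 26 + 105*(6 - 7) = 26 + 105*(-1) = 26 - 105 = -79)
(D + 32469)*(38241 + 18311) = (-79 + 32469)*(38241 + 18311) = 32390*56552 = 1831719280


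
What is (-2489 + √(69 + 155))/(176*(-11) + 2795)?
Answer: -2489/859 + 4*√14/859 ≈ -2.8801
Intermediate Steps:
(-2489 + √(69 + 155))/(176*(-11) + 2795) = (-2489 + √224)/(-1936 + 2795) = (-2489 + 4*√14)/859 = (-2489 + 4*√14)*(1/859) = -2489/859 + 4*√14/859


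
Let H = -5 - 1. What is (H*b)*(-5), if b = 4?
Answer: 120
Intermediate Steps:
H = -6
(H*b)*(-5) = -6*4*(-5) = -24*(-5) = 120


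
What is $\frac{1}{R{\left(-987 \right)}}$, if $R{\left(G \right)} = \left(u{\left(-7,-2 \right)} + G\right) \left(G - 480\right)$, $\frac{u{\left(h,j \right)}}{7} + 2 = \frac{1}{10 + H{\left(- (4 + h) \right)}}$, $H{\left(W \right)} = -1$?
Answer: $\frac{1}{1467326} \approx 6.8151 \cdot 10^{-7}$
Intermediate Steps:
$u{\left(h,j \right)} = - \frac{119}{9}$ ($u{\left(h,j \right)} = -14 + \frac{7}{10 - 1} = -14 + \frac{7}{9} = - \frac{119}{9}$)
$R{\left(G \right)} = \left(-480 + G\right) \left(- \frac{119}{9} + G\right)$ ($R{\left(G \right)} = \left(- \frac{119}{9} + G\right) \left(G - 480\right) = \left(- \frac{119}{9} + G\right) \left(-480 + G\right) = \left(-480 + G\right) \left(- \frac{119}{9} + G\right)$)
$\frac{1}{R{\left(-987 \right)}} = \frac{1}{\frac{19040}{3} + \left(-987\right)^{2} - - \frac{1460431}{3}} = \frac{1}{\frac{19040}{3} + 974169 + \frac{1460431}{3}} = \frac{1}{1467326}$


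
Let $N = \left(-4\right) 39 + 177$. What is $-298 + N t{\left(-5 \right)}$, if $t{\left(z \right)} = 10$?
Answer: $-88$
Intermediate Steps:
$N = 21$ ($N = -156 + 177 = 21$)
$-298 + N t{\left(-5 \right)} = -298 + 21 \cdot 10 = -298 + 210 = -88$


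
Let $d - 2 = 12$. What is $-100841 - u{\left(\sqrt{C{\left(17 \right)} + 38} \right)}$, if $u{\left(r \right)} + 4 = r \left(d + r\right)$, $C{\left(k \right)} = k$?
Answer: $-100892 - 14 \sqrt{55} \approx -1.01 \cdot 10^{5}$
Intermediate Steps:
$d = 14$ ($d = 2 + 12 = 14$)
$u{\left(r \right)} = -4 + r \left(14 + r\right)$
$-100841 - u{\left(\sqrt{C{\left(17 \right)} + 38} \right)} = -100841 - \left(-4 + \left(\sqrt{17 + 38}\right)^{2} + 14 \sqrt{17 + 38}\right) = -100841 - \left(-4 + \left(\sqrt{55}\right)^{2} + 14 \sqrt{55}\right) = -100841 - \left(-4 + 55 + 14 \sqrt{55}\right) = -100841 - \left(51 + 14 \sqrt{55}\right) = -100892 - 14 \sqrt{55}$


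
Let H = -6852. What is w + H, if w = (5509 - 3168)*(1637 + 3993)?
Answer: 13172978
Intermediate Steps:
w = 13179830 (w = 2341*5630 = 13179830)
w + H = 13179830 - 6852 = 13172978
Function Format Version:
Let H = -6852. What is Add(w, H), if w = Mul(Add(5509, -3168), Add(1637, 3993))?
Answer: 13172978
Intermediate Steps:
w = 13179830 (w = Mul(2341, 5630) = 13179830)
Add(w, H) = Add(13179830, -6852) = 13172978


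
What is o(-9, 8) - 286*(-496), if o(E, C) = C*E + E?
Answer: 141775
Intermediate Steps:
o(E, C) = E + C*E
o(-9, 8) - 286*(-496) = -9*(1 + 8) - 286*(-496) = -9*9 + 141856 = -81 + 141856 = 141775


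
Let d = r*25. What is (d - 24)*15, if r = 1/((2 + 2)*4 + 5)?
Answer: -2395/7 ≈ -342.14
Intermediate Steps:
r = 1/21 (r = 1/(4*4 + 5) = 1/(16 + 5) = 1/21 ≈ 0.047619)
d = 25/21 (d = (1/21)*25 = 25/21 ≈ 1.1905)
(d - 24)*15 = (25/21 - 24)*15 = -479/21*15 = -2395/7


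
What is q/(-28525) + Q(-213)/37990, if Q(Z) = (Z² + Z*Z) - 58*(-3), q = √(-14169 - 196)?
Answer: 45456/18995 - 13*I*√85/28525 ≈ 2.3931 - 0.0042017*I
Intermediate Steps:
q = 13*I*√85 (q = √(-14365) = 13*I*√85 ≈ 119.85*I)
Q(Z) = 174 + 2*Z² (Q(Z) = (Z² + Z²) + 174 = 2*Z² + 174 = 174 + 2*Z²)
q/(-28525) + Q(-213)/37990 = (13*I*√85)/(-28525) + (174 + 2*(-213)²)/37990 = (13*I*√85)*(-1/28525) + (174 + 2*45369)*(1/37990) = -13*I*√85/28525 + (174 + 90738)*(1/37990) = -13*I*√85/28525 + 90912*(1/37990) = -13*I*√85/28525 + 45456/18995 = 45456/18995 - 13*I*√85/28525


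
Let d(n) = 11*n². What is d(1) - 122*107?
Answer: -13043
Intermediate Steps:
d(1) - 122*107 = 11*1² - 122*107 = 11*1 - 13054 = 11 - 13054 = -13043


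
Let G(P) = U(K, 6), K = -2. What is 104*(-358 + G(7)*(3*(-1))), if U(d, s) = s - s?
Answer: -37232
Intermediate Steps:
U(d, s) = 0
G(P) = 0
104*(-358 + G(7)*(3*(-1))) = 104*(-358 + 0*(3*(-1))) = 104*(-358 + 0*(-3)) = 104*(-358 + 0) = 104*(-358) = -37232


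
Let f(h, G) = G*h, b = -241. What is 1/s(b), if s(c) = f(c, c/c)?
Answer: -1/241 ≈ -0.0041494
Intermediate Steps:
s(c) = c (s(c) = (c/c)*c = 1*c = c)
1/s(b) = 1/(-241) = -1/241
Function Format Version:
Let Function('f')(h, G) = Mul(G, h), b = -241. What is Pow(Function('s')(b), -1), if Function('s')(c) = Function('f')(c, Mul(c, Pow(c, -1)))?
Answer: Rational(-1, 241) ≈ -0.0041494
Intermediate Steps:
Function('s')(c) = c (Function('s')(c) = Mul(Mul(c, Pow(c, -1)), c) = Mul(1, c) = c)
Pow(Function('s')(b), -1) = Pow(-241, -1) = Rational(-1, 241)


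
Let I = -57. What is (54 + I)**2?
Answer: 9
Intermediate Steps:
(54 + I)**2 = (54 - 57)**2 = (-3)**2 = 9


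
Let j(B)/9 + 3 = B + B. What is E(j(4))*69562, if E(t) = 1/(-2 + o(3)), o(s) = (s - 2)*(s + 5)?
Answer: 34781/3 ≈ 11594.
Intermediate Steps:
j(B) = -27 + 18*B (j(B) = -27 + 9*(B + B) = -27 + 9*(2*B) = -27 + 18*B)
o(s) = (-2 + s)*(5 + s)
E(t) = ⅙ (E(t) = 1/(-2 + (-10 + 3² + 3*3)) = 1/(-2 + (-10 + 9 + 9)) = 1/(-2 + 8) = 1/6 = ⅙)
E(j(4))*69562 = (⅙)*69562 = 34781/3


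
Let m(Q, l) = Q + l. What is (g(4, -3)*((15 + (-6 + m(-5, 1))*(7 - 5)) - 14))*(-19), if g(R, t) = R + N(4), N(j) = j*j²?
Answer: 24548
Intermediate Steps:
N(j) = j³
g(R, t) = 64 + R (g(R, t) = R + 4³ = R + 64 = 64 + R)
(g(4, -3)*((15 + (-6 + m(-5, 1))*(7 - 5)) - 14))*(-19) = ((64 + 4)*((15 + (-6 + (-5 + 1))*(7 - 5)) - 14))*(-19) = (68*((15 + (-6 - 4)*2) - 14))*(-19) = (68*((15 - 10*2) - 14))*(-19) = (68*((15 - 20) - 14))*(-19) = (68*(-5 - 14))*(-19) = (68*(-19))*(-19) = -1292*(-19) = 24548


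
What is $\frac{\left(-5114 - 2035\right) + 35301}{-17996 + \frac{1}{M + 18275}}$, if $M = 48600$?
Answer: $- \frac{627555000}{401160833} \approx -1.5643$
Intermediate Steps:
$\frac{\left(-5114 - 2035\right) + 35301}{-17996 + \frac{1}{M + 18275}} = \frac{\left(-5114 - 2035\right) + 35301}{-17996 + \frac{1}{48600 + 18275}} = \frac{\left(-5114 - 2035\right) + 35301}{-17996 + \frac{1}{66875}} = \frac{-7149 + 35301}{-17996 + \frac{1}{66875}} = \frac{28152}{- \frac{1203482499}{66875}} = 28152 \left(- \frac{66875}{1203482499}\right) = - \frac{627555000}{401160833}$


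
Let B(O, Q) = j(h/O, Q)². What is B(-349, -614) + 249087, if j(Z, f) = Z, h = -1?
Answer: 30339045688/121801 ≈ 2.4909e+5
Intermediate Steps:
B(O, Q) = O⁻² (B(O, Q) = (-1/O)² = O⁻²)
B(-349, -614) + 249087 = (-349)⁻² + 249087 = 1/121801 + 249087 = 30339045688/121801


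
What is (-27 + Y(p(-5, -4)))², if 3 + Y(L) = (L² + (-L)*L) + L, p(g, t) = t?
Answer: 1156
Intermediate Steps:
Y(L) = -3 + L (Y(L) = -3 + ((L² + (-L)*L) + L) = -3 + ((L² - L²) + L) = -3 + (0 + L) = -3 + L)
(-27 + Y(p(-5, -4)))² = (-27 + (-3 - 4))² = (-27 - 7)² = (-34)² = 1156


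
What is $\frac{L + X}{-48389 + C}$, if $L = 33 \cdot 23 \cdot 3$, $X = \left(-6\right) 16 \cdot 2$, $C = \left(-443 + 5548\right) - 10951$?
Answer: $- \frac{417}{10847} \approx -0.038444$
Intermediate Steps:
$C = -5846$ ($C = 5105 - 10951 = -5846$)
$X = -192$ ($X = \left(-96\right) 2 = -192$)
$L = 2277$ ($L = 759 \cdot 3 = 2277$)
$\frac{L + X}{-48389 + C} = \frac{2277 - 192}{-48389 - 5846} = \frac{2085}{-54235} = 2085 \left(- \frac{1}{54235}\right) = - \frac{417}{10847}$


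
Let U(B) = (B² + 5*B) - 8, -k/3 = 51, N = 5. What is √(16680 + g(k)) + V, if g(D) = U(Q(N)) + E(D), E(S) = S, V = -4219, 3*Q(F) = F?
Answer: -4219 + √148771/3 ≈ -4090.4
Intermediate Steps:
Q(F) = F/3
k = -153 (k = -3*51 = -153)
U(B) = -8 + B² + 5*B
g(D) = 28/9 + D (g(D) = (-8 + ((⅓)*5)² + 5*((⅓)*5)) + D = (-8 + (5/3)² + 5*(5/3)) + D = (-8 + 25/9 + 25/3) + D = 28/9 + D)
√(16680 + g(k)) + V = √(16680 + (28/9 - 153)) - 4219 = √(16680 - 1349/9) - 4219 = √(148771/9) - 4219 = √148771/3 - 4219 = -4219 + √148771/3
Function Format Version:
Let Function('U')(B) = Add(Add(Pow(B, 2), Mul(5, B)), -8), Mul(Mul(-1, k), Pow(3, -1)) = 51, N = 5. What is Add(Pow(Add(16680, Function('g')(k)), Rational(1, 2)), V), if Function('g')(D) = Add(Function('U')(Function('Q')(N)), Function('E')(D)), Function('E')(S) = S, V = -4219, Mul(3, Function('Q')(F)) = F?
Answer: Add(-4219, Mul(Rational(1, 3), Pow(148771, Rational(1, 2)))) ≈ -4090.4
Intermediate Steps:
Function('Q')(F) = Mul(Rational(1, 3), F)
k = -153 (k = Mul(-3, 51) = -153)
Function('U')(B) = Add(-8, Pow(B, 2), Mul(5, B))
Function('g')(D) = Add(Rational(28, 9), D) (Function('g')(D) = Add(Add(-8, Pow(Mul(Rational(1, 3), 5), 2), Mul(5, Mul(Rational(1, 3), 5))), D) = Add(Add(-8, Pow(Rational(5, 3), 2), Mul(5, Rational(5, 3))), D) = Add(Add(-8, Rational(25, 9), Rational(25, 3)), D) = Add(Rational(28, 9), D))
Add(Pow(Add(16680, Function('g')(k)), Rational(1, 2)), V) = Add(Pow(Add(16680, Add(Rational(28, 9), -153)), Rational(1, 2)), -4219) = Add(Pow(Add(16680, Rational(-1349, 9)), Rational(1, 2)), -4219) = Add(Pow(Rational(148771, 9), Rational(1, 2)), -4219) = Add(Mul(Rational(1, 3), Pow(148771, Rational(1, 2))), -4219) = Add(-4219, Mul(Rational(1, 3), Pow(148771, Rational(1, 2))))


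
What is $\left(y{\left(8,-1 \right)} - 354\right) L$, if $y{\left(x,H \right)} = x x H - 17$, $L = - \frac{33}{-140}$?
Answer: $- \frac{2871}{28} \approx -102.54$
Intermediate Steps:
$L = \frac{33}{140}$ ($L = \left(-33\right) \left(- \frac{1}{140}\right) = \frac{33}{140} \approx 0.23571$)
$y{\left(x,H \right)} = -17 + H x^{2}$ ($y{\left(x,H \right)} = x^{2} H - 17 = H x^{2} - 17 = -17 + H x^{2}$)
$\left(y{\left(8,-1 \right)} - 354\right) L = \left(\left(-17 - 8^{2}\right) - 354\right) \frac{33}{140} = \left(\left(-17 - 64\right) - 354\right) \frac{33}{140} = \left(-81 - 354\right) \frac{33}{140} = \left(-435\right) \frac{33}{140} = - \frac{2871}{28}$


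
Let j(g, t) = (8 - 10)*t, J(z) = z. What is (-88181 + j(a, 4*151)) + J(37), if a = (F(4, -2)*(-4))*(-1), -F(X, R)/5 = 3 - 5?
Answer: -89352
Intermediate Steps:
F(X, R) = 10 (F(X, R) = -5*(3 - 5) = -5*(-2) = 10)
a = 40 (a = (10*(-4))*(-1) = -40*(-1) = 40)
j(g, t) = -2*t
(-88181 + j(a, 4*151)) + J(37) = (-88181 - 8*151) + 37 = (-88181 - 2*604) + 37 = (-88181 - 1208) + 37 = -89389 + 37 = -89352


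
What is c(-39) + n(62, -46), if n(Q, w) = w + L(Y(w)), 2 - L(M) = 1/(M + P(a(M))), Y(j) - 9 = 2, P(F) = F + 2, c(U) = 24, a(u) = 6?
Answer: -381/19 ≈ -20.053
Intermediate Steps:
P(F) = 2 + F
Y(j) = 11 (Y(j) = 9 + 2 = 11)
L(M) = 2 - 1/(8 + M) (L(M) = 2 - 1/(M + (2 + 6)) = 2 - 1/(M + 8) = 2 - 1/(8 + M))
n(Q, w) = 37/19 + w (n(Q, w) = w + (15 + 2*11)/(8 + 11) = w + (15 + 22)/19 = w + (1/19)*37 = w + 37/19 = 37/19 + w)
c(-39) + n(62, -46) = 24 + (37/19 - 46) = 24 - 837/19 = -381/19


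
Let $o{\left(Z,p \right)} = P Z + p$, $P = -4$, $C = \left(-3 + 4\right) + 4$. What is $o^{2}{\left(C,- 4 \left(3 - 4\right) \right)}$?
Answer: $256$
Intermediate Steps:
$C = 5$ ($C = 1 + 4 = 5$)
$o{\left(Z,p \right)} = p - 4 Z$ ($o{\left(Z,p \right)} = - 4 Z + p = p - 4 Z$)
$o^{2}{\left(C,- 4 \left(3 - 4\right) \right)} = \left(- 4 \left(3 - 4\right) - 20\right)^{2} = \left(\left(-4\right) \left(-1\right) - 20\right)^{2} = \left(4 - 20\right)^{2} = \left(-16\right)^{2} = 256$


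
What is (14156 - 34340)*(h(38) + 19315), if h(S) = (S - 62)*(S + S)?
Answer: -353038344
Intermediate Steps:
h(S) = 2*S*(-62 + S) (h(S) = (-62 + S)*(2*S) = 2*S*(-62 + S))
(14156 - 34340)*(h(38) + 19315) = (14156 - 34340)*(2*38*(-62 + 38) + 19315) = -20184*(2*38*(-24) + 19315) = -20184*(-1824 + 19315) = -20184*17491 = -353038344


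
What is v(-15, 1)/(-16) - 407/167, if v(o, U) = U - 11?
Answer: -2421/1336 ≈ -1.8121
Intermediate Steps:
v(o, U) = -11 + U
v(-15, 1)/(-16) - 407/167 = (-11 + 1)/(-16) - 407/167 = -10*(-1/16) - 407*1/167 = 5/8 - 407/167 = -2421/1336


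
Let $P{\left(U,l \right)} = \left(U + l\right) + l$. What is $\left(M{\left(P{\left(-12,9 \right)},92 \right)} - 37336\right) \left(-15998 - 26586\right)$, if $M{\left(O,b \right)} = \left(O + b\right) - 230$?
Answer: $1595537312$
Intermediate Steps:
$P{\left(U,l \right)} = U + 2 l$
$M{\left(O,b \right)} = -230 + O + b$ ($M{\left(O,b \right)} = \left(O + b\right) - 230 = -230 + O + b$)
$\left(M{\left(P{\left(-12,9 \right)},92 \right)} - 37336\right) \left(-15998 - 26586\right) = \left(\left(-230 + \left(-12 + 2 \cdot 9\right) + 92\right) - 37336\right) \left(-15998 - 26586\right) = \left(\left(-230 + \left(-12 + 18\right) + 92\right) - 37336\right) \left(-42584\right) = \left(\left(-230 + 6 + 92\right) - 37336\right) \left(-42584\right) = \left(-132 - 37336\right) \left(-42584\right) = \left(-37468\right) \left(-42584\right) = 1595537312$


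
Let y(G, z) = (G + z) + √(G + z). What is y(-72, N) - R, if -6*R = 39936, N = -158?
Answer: 6426 + I*√230 ≈ 6426.0 + 15.166*I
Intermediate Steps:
R = -6656 (R = -⅙*39936 = -6656)
y(G, z) = G + z + √(G + z)
y(-72, N) - R = (-72 - 158 + √(-72 - 158)) - 1*(-6656) = (-72 - 158 + √(-230)) + 6656 = (-72 - 158 + I*√230) + 6656 = (-230 + I*√230) + 6656 = 6426 + I*√230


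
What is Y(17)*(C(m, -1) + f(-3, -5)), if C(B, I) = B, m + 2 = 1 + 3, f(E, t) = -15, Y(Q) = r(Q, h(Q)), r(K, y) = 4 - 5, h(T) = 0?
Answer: 13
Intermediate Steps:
r(K, y) = -1
Y(Q) = -1
m = 2 (m = -2 + (1 + 3) = -2 + 4 = 2)
Y(17)*(C(m, -1) + f(-3, -5)) = -(2 - 15) = -1*(-13) = 13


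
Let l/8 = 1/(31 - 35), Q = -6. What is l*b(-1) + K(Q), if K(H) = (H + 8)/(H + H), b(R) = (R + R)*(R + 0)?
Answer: -25/6 ≈ -4.1667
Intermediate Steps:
b(R) = 2*R² (b(R) = (2*R)*R = 2*R²)
K(H) = (8 + H)/(2*H) (K(H) = (8 + H)/((2*H)) = (8 + H)*(1/(2*H)) = (8 + H)/(2*H))
l = -2 (l = 8/(31 - 35) = 8/(-4) = 8*(-¼) = -2)
l*b(-1) + K(Q) = -4*(-1)² + (½)*(8 - 6)/(-6) = -4 + (½)*(-⅙)*2 = -2*2 - ⅙ = -4 - ⅙ = -25/6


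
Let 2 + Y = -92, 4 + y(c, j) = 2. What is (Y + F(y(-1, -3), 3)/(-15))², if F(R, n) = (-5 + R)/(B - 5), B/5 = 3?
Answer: 198612649/22500 ≈ 8827.2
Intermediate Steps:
B = 15 (B = 5*3 = 15)
y(c, j) = -2 (y(c, j) = -4 + 2 = -2)
Y = -94 (Y = -2 - 92 = -94)
F(R, n) = -½ + R/10 (F(R, n) = (-5 + R)/(15 - 5) = (-5 + R)/10 = (-5 + R)*(⅒) = -½ + R/10)
(Y + F(y(-1, -3), 3)/(-15))² = (-94 + (-½ + (⅒)*(-2))/(-15))² = (-94 + (-½ - ⅕)*(-1/15))² = (-94 - 7/10*(-1/15))² = (-94 + 7/150)² = (-14093/150)² = 198612649/22500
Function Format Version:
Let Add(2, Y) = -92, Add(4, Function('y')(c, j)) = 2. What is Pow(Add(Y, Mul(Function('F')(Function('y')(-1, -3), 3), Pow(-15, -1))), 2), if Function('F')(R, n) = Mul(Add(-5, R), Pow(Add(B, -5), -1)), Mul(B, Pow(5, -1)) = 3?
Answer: Rational(198612649, 22500) ≈ 8827.2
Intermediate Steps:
B = 15 (B = Mul(5, 3) = 15)
Function('y')(c, j) = -2 (Function('y')(c, j) = Add(-4, 2) = -2)
Y = -94 (Y = Add(-2, -92) = -94)
Function('F')(R, n) = Add(Rational(-1, 2), Mul(Rational(1, 10), R)) (Function('F')(R, n) = Mul(Add(-5, R), Pow(Add(15, -5), -1)) = Mul(Add(-5, R), Pow(10, -1)) = Mul(Add(-5, R), Rational(1, 10)) = Add(Rational(-1, 2), Mul(Rational(1, 10), R)))
Pow(Add(Y, Mul(Function('F')(Function('y')(-1, -3), 3), Pow(-15, -1))), 2) = Pow(Add(-94, Mul(Add(Rational(-1, 2), Mul(Rational(1, 10), -2)), Pow(-15, -1))), 2) = Pow(Add(-94, Mul(Add(Rational(-1, 2), Rational(-1, 5)), Rational(-1, 15))), 2) = Pow(Add(-94, Mul(Rational(-7, 10), Rational(-1, 15))), 2) = Pow(Add(-94, Rational(7, 150)), 2) = Pow(Rational(-14093, 150), 2) = Rational(198612649, 22500)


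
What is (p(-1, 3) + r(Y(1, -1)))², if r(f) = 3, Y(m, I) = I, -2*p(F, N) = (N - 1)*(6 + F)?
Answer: 4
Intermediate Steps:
p(F, N) = -(-1 + N)*(6 + F)/2 (p(F, N) = -(N - 1)*(6 + F)/2 = -(-1 + N)*(6 + F)/2)
(p(-1, 3) + r(Y(1, -1)))² = ((3 + (½)*(-1) - 3*3 - ½*(-1)*3) + 3)² = ((3 - ½ - 9 + 3/2) + 3)² = (-5 + 3)² = (-2)² = 4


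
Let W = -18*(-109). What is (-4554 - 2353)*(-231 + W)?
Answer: -11956017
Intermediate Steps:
W = 1962
(-4554 - 2353)*(-231 + W) = (-4554 - 2353)*(-231 + 1962) = -6907*1731 = -11956017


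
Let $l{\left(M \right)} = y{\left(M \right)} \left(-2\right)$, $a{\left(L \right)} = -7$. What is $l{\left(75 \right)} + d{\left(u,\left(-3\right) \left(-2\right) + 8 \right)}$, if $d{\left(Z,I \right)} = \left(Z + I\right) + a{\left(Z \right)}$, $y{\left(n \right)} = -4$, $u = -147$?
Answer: $-132$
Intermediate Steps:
$d{\left(Z,I \right)} = -7 + I + Z$ ($d{\left(Z,I \right)} = \left(Z + I\right) - 7 = \left(I + Z\right) - 7 = -7 + I + Z$)
$l{\left(M \right)} = 8$ ($l{\left(M \right)} = \left(-4\right) \left(-2\right) = 8$)
$l{\left(75 \right)} + d{\left(u,\left(-3\right) \left(-2\right) + 8 \right)} = 8 - 140 = -132$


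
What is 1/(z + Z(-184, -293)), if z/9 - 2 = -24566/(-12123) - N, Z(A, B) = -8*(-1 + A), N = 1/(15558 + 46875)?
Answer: 9344139/14167933217 ≈ 0.00065953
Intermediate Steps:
N = 1/62433 ≈ 1.6017e-5
Z(A, B) = 8 - 8*A
z = 338607497/9344139 (z = 18 + 9*(-24566/(-12123) - 1*1/62433) = 18 + 9*(-24566*(-1/12123) - 1/62433) = 18 + 9*(24566/12123 - 1/62433) = 18 + 9*(170412995/84097251) = 18 + 170412995/9344139 = 338607497/9344139 ≈ 36.237)
1/(z + Z(-184, -293)) = 1/(338607497/9344139 + (8 - 8*(-184))) = 1/(338607497/9344139 + (8 + 1472)) = 1/(338607497/9344139 + 1480) = 1/(14167933217/9344139) = 9344139/14167933217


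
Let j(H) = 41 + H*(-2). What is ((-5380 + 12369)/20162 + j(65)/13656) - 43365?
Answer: -5969845163957/137666136 ≈ -43365.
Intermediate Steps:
j(H) = 41 - 2*H
((-5380 + 12369)/20162 + j(65)/13656) - 43365 = ((-5380 + 12369)/20162 + (41 - 2*65)/13656) - 43365 = (6989*(1/20162) + (41 - 130)*(1/13656)) - 43365 = (6989/20162 - 89*1/13656) - 43365 = (6989/20162 - 89/13656) - 43365 = 46823683/137666136 - 43365 = -5969845163957/137666136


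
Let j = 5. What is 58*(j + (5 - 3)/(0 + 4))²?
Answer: 3509/2 ≈ 1754.5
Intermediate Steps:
58*(j + (5 - 3)/(0 + 4))² = 58*(5 + (5 - 3)/(0 + 4))² = 58*(5 + 2/4)² = 58*(5 + 2*(¼))² = 58*(5 + ½)² = 58*(11/2)² = 58*(121/4) = 3509/2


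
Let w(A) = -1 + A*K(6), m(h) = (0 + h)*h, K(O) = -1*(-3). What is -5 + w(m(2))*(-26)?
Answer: -291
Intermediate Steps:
K(O) = 3
m(h) = h² (m(h) = h*h = h²)
w(A) = -1 + 3*A (w(A) = -1 + A*3 = -1 + 3*A)
-5 + w(m(2))*(-26) = -5 + (-1 + 3*2²)*(-26) = -5 + (-1 + 3*4)*(-26) = -5 + (-1 + 12)*(-26) = -5 + 11*(-26) = -5 - 286 = -291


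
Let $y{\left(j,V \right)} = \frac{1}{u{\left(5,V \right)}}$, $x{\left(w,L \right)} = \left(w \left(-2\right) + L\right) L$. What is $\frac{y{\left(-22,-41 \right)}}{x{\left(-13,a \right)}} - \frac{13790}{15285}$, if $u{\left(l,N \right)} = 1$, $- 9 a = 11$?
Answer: $- \frac{7012991}{7498821} \approx -0.93521$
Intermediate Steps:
$a = - \frac{11}{9}$ ($a = \left(- \frac{1}{9}\right) 11 = - \frac{11}{9} \approx -1.2222$)
$x{\left(w,L \right)} = L \left(L - 2 w\right)$ ($x{\left(w,L \right)} = \left(- 2 w + L\right) L = \left(L - 2 w\right) L = L \left(L - 2 w\right)$)
$y{\left(j,V \right)} = 1$ ($y{\left(j,V \right)} = 1^{-1} = 1$)
$\frac{y{\left(-22,-41 \right)}}{x{\left(-13,a \right)}} - \frac{13790}{15285} = 1 \frac{1}{\left(- \frac{11}{9}\right) \left(- \frac{11}{9} - -26\right)} - \frac{13790}{15285} = 1 \frac{1}{\left(- \frac{11}{9}\right) \left(- \frac{11}{9} + 26\right)} - \frac{2758}{3057} = 1 \frac{1}{\left(- \frac{11}{9}\right) \frac{223}{9}} - \frac{2758}{3057} = 1 \frac{1}{- \frac{2453}{81}} - \frac{2758}{3057} = 1 \left(- \frac{81}{2453}\right) - \frac{2758}{3057} = - \frac{81}{2453} - \frac{2758}{3057} = - \frac{7012991}{7498821}$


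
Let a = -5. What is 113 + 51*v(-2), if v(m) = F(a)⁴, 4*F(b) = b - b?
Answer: 113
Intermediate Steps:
F(b) = 0 (F(b) = (b - b)/4 = (¼)*0 = 0)
v(m) = 0 (v(m) = 0⁴ = 0)
113 + 51*v(-2) = 113 + 51*0 = 113 + 0 = 113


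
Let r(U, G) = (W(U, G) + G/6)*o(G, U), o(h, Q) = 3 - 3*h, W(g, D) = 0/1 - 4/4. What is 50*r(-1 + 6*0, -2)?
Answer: -600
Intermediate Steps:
W(g, D) = -1 (W(g, D) = 0*1 - 4*¼ = 0 - 1 = -1)
r(U, G) = (-1 + G/6)*(3 - 3*G)
50*r(-1 + 6*0, -2) = 50*(-(-1 - 2)*(-6 - 2)/2) = 50*(-½*(-3)*(-8)) = 50*(-12) = -600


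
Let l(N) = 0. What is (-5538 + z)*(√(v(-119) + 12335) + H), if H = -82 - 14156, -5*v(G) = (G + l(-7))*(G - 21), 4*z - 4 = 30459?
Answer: -59166009/2 + 8311*√9003/4 ≈ -2.9386e+7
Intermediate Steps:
z = 30463/4 (z = 1 + (¼)*30459 = 1 + 30459/4 = 30463/4 ≈ 7615.8)
v(G) = -G*(-21 + G)/5 (v(G) = -(G + 0)*(G - 21)/5 = -G*(-21 + G)/5)
H = -14238
(-5538 + z)*(√(v(-119) + 12335) + H) = (-5538 + 30463/4)*(√((⅕)*(-119)*(21 - 1*(-119)) + 12335) - 14238) = 8311*(√((⅕)*(-119)*(21 + 119) + 12335) - 14238)/4 = 8311*(√((⅕)*(-119)*140 + 12335) - 14238)/4 = 8311*(√(-3332 + 12335) - 14238)/4 = 8311*(√9003 - 14238)/4 = 8311*(-14238 + √9003)/4 = -59166009/2 + 8311*√9003/4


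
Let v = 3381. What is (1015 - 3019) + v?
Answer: 1377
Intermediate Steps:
(1015 - 3019) + v = (1015 - 3019) + 3381 = -2004 + 3381 = 1377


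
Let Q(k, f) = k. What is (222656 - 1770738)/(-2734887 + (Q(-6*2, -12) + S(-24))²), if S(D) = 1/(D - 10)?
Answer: 1789582792/3161362091 ≈ 0.56608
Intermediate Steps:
S(D) = 1/(-10 + D)
(222656 - 1770738)/(-2734887 + (Q(-6*2, -12) + S(-24))²) = (222656 - 1770738)/(-2734887 + (-6*2 + 1/(-10 - 24))²) = -1548082/(-2734887 + (-12 + 1/(-34))²) = -1548082/(-2734887 + (-12 - 1/34)²) = -1548082/(-2734887 + (-409/34)²) = -1548082/(-2734887 + 167281/1156) = -1548082/(-3161362091/1156) = -1548082*(-1156/3161362091) = 1789582792/3161362091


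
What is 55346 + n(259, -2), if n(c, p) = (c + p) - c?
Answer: 55344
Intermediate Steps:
n(c, p) = p
55346 + n(259, -2) = 55346 - 2 = 55344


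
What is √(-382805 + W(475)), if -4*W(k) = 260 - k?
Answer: 7*I*√31245/2 ≈ 618.67*I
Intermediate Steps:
W(k) = -65 + k/4 (W(k) = -(260 - k)/4 = -65 + k/4)
√(-382805 + W(475)) = √(-382805 + (-65 + (¼)*475)) = √(-382805 + (-65 + 475/4)) = √(-382805 + 215/4) = √(-1531005/4) = 7*I*√31245/2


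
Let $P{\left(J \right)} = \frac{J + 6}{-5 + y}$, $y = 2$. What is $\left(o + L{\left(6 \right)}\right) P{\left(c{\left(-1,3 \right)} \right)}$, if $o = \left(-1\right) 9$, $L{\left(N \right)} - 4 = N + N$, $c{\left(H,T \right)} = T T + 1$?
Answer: $- \frac{112}{3} \approx -37.333$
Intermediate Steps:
$c{\left(H,T \right)} = 1 + T^{2}$ ($c{\left(H,T \right)} = T^{2} + 1 = 1 + T^{2}$)
$P{\left(J \right)} = -2 - \frac{J}{3}$ ($P{\left(J \right)} = \frac{J + 6}{-5 + 2} = \frac{6 + J}{-3} = \left(6 + J\right) \left(- \frac{1}{3}\right) = -2 - \frac{J}{3}$)
$L{\left(N \right)} = 4 + 2 N$ ($L{\left(N \right)} = 4 + \left(N + N\right) = 4 + 2 N$)
$o = -9$
$\left(o + L{\left(6 \right)}\right) P{\left(c{\left(-1,3 \right)} \right)} = \left(-9 + \left(4 + 2 \cdot 6\right)\right) \left(-2 - \frac{1 + 3^{2}}{3}\right) = \left(-9 + \left(4 + 12\right)\right) \left(-2 - \frac{1 + 9}{3}\right) = \left(-9 + 16\right) \left(-2 - \frac{10}{3}\right) = 7 \left(-2 - \frac{10}{3}\right) = 7 \left(- \frac{16}{3}\right) = - \frac{112}{3}$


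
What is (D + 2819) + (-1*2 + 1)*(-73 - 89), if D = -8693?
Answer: -5712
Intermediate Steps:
(D + 2819) + (-1*2 + 1)*(-73 - 89) = (-8693 + 2819) + (-1*2 + 1)*(-73 - 89) = -5874 + (-2 + 1)*(-162) = -5874 - 1*(-162) = -5874 + 162 = -5712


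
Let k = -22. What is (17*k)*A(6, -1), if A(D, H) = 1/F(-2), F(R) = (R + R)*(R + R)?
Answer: -187/8 ≈ -23.375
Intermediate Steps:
F(R) = 4*R² (F(R) = (2*R)*(2*R) = 4*R²)
A(D, H) = 1/16 (A(D, H) = 1/(4*(-2)²) = 1/(4*4) = 1/16)
(17*k)*A(6, -1) = (17*(-22))*(1/16) = -374*1/16 = -187/8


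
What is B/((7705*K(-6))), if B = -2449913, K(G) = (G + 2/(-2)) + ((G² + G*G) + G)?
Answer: -2449913/454595 ≈ -5.3892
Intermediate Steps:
K(G) = -1 + 2*G + 2*G² (K(G) = (G + 2*(-½)) + ((G² + G²) + G) = (G - 1) + (2*G² + G) = (-1 + G) + (G + 2*G²) = -1 + 2*G + 2*G²)
B/((7705*K(-6))) = -2449913*1/(7705*(-1 + 2*(-6) + 2*(-6)²)) = -2449913*1/(7705*(-1 - 12 + 2*36)) = -2449913*1/(7705*(-1 - 12 + 72)) = -2449913/(7705*59) = -2449913/454595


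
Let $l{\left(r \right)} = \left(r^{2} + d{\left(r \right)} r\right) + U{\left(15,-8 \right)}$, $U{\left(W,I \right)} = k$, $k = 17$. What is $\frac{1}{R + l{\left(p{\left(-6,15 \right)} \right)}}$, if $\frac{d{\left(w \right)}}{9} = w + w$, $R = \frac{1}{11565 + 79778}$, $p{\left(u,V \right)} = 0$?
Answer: $\frac{91343}{1552832} \approx 0.058823$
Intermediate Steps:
$U{\left(W,I \right)} = 17$
$R = \frac{1}{91343} \approx 1.0948 \cdot 10^{-5}$
$d{\left(w \right)} = 18 w$ ($d{\left(w \right)} = 9 \left(w + w\right) = 9 \cdot 2 w = 18 w$)
$l{\left(r \right)} = 17 + 19 r^{2}$ ($l{\left(r \right)} = \left(r^{2} + 18 r r\right) + 17 = \left(r^{2} + 18 r^{2}\right) + 17 = 19 r^{2} + 17 = 17 + 19 r^{2}$)
$\frac{1}{R + l{\left(p{\left(-6,15 \right)} \right)}} = \frac{1}{\frac{1}{91343} + \left(17 + 19 \cdot 0^{2}\right)} = \frac{1}{\frac{1}{91343} + \left(17 + 19 \cdot 0\right)} = \frac{1}{\frac{1}{91343} + \left(17 + 0\right)} = \frac{1}{\frac{1}{91343} + 17} = \frac{1}{\frac{1552832}{91343}} = \frac{91343}{1552832}$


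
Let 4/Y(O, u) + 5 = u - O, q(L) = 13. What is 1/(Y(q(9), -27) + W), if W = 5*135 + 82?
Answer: 45/34061 ≈ 0.0013212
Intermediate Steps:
Y(O, u) = 4/(-5 + u - O) (Y(O, u) = 4/(-5 + (u - O)) = 4/(-5 + u - O))
W = 757 (W = 675 + 82 = 757)
1/(Y(q(9), -27) + W) = 1/(4/(-5 - 27 - 1*13) + 757) = 1/(4/(-5 - 27 - 13) + 757) = 1/(4/(-45) + 757) = 1/(4*(-1/45) + 757) = 1/(-4/45 + 757) = 1/(34061/45) = 45/34061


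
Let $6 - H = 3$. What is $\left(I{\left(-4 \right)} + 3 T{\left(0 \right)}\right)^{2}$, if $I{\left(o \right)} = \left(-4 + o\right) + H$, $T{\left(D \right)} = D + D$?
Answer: $25$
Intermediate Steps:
$H = 3$ ($H = 6 - 3 = 3$)
$T{\left(D \right)} = 2 D$
$I{\left(o \right)} = -1 + o$ ($I{\left(o \right)} = \left(-4 + o\right) + 3 = -1 + o$)
$\left(I{\left(-4 \right)} + 3 T{\left(0 \right)}\right)^{2} = \left(\left(-1 - 4\right) + 3 \cdot 2 \cdot 0\right)^{2} = \left(-5 + 3 \cdot 0\right)^{2} = \left(-5 + 0\right)^{2} = \left(-5\right)^{2} = 25$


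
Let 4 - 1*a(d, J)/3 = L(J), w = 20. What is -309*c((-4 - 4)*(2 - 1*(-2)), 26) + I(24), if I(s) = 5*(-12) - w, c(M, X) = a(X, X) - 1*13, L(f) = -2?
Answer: -1625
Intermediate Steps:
a(d, J) = 18 (a(d, J) = 12 - 3*(-2) = 12 + 6 = 18)
c(M, X) = 5 (c(M, X) = 18 - 1*13 = 18 - 13 = 5)
I(s) = -80 (I(s) = 5*(-12) - 1*20 = -60 - 20 = -80)
-309*c((-4 - 4)*(2 - 1*(-2)), 26) + I(24) = -309*5 - 80 = -1545 - 80 = -1625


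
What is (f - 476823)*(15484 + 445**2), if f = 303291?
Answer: -37050643788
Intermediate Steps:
(f - 476823)*(15484 + 445**2) = (303291 - 476823)*(15484 + 445**2) = -173532*(15484 + 198025) = -173532*213509 = -37050643788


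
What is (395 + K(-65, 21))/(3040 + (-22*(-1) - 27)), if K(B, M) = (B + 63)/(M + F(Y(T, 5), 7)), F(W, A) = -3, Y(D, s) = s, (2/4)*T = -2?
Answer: 3554/27315 ≈ 0.13011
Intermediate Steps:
T = -4 (T = 2*(-2) = -4)
K(B, M) = (63 + B)/(-3 + M) (K(B, M) = (B + 63)/(M - 3) = (63 + B)/(-3 + M))
(395 + K(-65, 21))/(3040 + (-22*(-1) - 27)) = (395 + (63 - 65)/(-3 + 21))/(3040 + (-22*(-1) - 27)) = (395 - 2/18)/(3040 + (22 - 27)) = (395 + (1/18)*(-2))/(3040 - 5) = (395 - ⅑)/3035 = (3554/9)*(1/3035) = 3554/27315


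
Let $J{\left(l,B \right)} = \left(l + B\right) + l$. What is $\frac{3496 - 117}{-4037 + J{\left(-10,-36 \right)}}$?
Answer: $- \frac{3379}{4093} \approx -0.82556$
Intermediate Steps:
$J{\left(l,B \right)} = B + 2 l$ ($J{\left(l,B \right)} = \left(B + l\right) + l = B + 2 l$)
$\frac{3496 - 117}{-4037 + J{\left(-10,-36 \right)}} = \frac{3496 - 117}{-4037 + \left(-36 + 2 \left(-10\right)\right)} = \frac{3379}{-4037 - 56} = \frac{3379}{-4093} = 3379 \left(- \frac{1}{4093}\right) = - \frac{3379}{4093}$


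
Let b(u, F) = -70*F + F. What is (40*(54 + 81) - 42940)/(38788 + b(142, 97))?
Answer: -7508/6419 ≈ -1.1697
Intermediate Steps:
b(u, F) = -69*F
(40*(54 + 81) - 42940)/(38788 + b(142, 97)) = (40*(54 + 81) - 42940)/(38788 - 69*97) = (40*135 - 42940)/(38788 - 6693) = (5400 - 42940)/32095 = -37540*1/32095 = -7508/6419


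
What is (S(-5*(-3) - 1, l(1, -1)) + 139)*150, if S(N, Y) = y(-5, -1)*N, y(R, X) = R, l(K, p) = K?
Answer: 10350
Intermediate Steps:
S(N, Y) = -5*N
(S(-5*(-3) - 1, l(1, -1)) + 139)*150 = (-5*(-5*(-3) - 1) + 139)*150 = (-5*(15 - 1) + 139)*150 = (-5*14 + 139)*150 = (-70 + 139)*150 = 69*150 = 10350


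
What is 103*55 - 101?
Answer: 5564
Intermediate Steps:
103*55 - 101 = 5665 - 101 = 5564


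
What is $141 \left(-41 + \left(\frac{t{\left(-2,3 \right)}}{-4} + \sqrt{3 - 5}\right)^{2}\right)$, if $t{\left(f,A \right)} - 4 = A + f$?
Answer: $- \frac{93483}{16} - \frac{705 i \sqrt{2}}{2} \approx -5842.7 - 498.51 i$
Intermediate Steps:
$t{\left(f,A \right)} = 4 + A + f$ ($t{\left(f,A \right)} = 4 + \left(A + f\right) = 4 + A + f$)
$141 \left(-41 + \left(\frac{t{\left(-2,3 \right)}}{-4} + \sqrt{3 - 5}\right)^{2}\right) = 141 \left(-41 + \left(\frac{4 + 3 - 2}{-4} + \sqrt{3 - 5}\right)^{2}\right) = 141 \left(-41 + \left(5 \left(- \frac{1}{4}\right) + \sqrt{-2}\right)^{2}\right) = 141 \left(-41 + \left(- \frac{5}{4} + i \sqrt{2}\right)^{2}\right) = -5781 + 141 \left(- \frac{5}{4} + i \sqrt{2}\right)^{2}$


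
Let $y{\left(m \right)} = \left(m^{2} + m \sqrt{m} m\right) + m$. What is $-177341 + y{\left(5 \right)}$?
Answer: $-177311 + 25 \sqrt{5} \approx -1.7726 \cdot 10^{5}$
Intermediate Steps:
$y{\left(m \right)} = m + m^{2} + m^{\frac{5}{2}}$ ($y{\left(m \right)} = \left(m^{2} + m^{\frac{3}{2}} m\right) + m = \left(m^{2} + m^{\frac{5}{2}}\right) + m = m + m^{2} + m^{\frac{5}{2}}$)
$-177341 + y{\left(5 \right)} = -177341 + \left(5 + 5^{2} + 5^{\frac{5}{2}}\right) = -177341 + \left(5 + 25 + 25 \sqrt{5}\right) = -177341 + \left(30 + 25 \sqrt{5}\right) = -177311 + 25 \sqrt{5}$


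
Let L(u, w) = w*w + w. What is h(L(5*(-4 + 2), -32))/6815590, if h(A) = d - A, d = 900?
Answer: -2/148165 ≈ -1.3498e-5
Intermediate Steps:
L(u, w) = w + w² (L(u, w) = w² + w = w + w²)
h(A) = 900 - A
h(L(5*(-4 + 2), -32))/6815590 = (900 - (-32)*(1 - 32))/6815590 = (900 - (-32)*(-31))*(1/6815590) = (900 - 1*992)*(1/6815590) = (900 - 992)*(1/6815590) = -92*1/6815590 = -2/148165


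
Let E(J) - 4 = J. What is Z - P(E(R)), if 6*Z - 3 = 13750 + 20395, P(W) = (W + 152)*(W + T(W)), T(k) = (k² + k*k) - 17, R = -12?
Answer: -27422/3 ≈ -9140.7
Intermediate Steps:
T(k) = -17 + 2*k² (T(k) = (k² + k²) - 17 = 2*k² - 17 = -17 + 2*k²)
E(J) = 4 + J
P(W) = (152 + W)*(-17 + W + 2*W²) (P(W) = (W + 152)*(W + (-17 + 2*W²)) = (152 + W)*(-17 + W + 2*W²))
Z = 17074/3 (Z = ½ + (13750 + 20395)/6 = ½ + (⅙)*34145 = ½ + 34145/6 = 17074/3 ≈ 5691.3)
Z - P(E(R)) = 17074/3 - (-2584 + 2*(4 - 12)³ + 135*(4 - 12) + 305*(4 - 12)²) = 17074/3 - (-2584 + 2*(-8)³ + 135*(-8) + 305*(-8)²) = 17074/3 - (-2584 + 2*(-512) - 1080 + 305*64) = 17074/3 - (-2584 - 1024 - 1080 + 19520) = 17074/3 - 1*14832 = 17074/3 - 14832 = -27422/3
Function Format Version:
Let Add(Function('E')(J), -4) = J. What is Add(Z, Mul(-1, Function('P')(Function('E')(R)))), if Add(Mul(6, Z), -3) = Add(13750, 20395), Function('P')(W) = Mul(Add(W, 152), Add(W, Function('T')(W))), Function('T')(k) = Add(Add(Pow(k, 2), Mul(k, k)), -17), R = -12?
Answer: Rational(-27422, 3) ≈ -9140.7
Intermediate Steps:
Function('T')(k) = Add(-17, Mul(2, Pow(k, 2))) (Function('T')(k) = Add(Add(Pow(k, 2), Pow(k, 2)), -17) = Add(Mul(2, Pow(k, 2)), -17) = Add(-17, Mul(2, Pow(k, 2))))
Function('E')(J) = Add(4, J)
Function('P')(W) = Mul(Add(152, W), Add(-17, W, Mul(2, Pow(W, 2)))) (Function('P')(W) = Mul(Add(W, 152), Add(W, Add(-17, Mul(2, Pow(W, 2))))) = Mul(Add(152, W), Add(-17, W, Mul(2, Pow(W, 2)))))
Z = Rational(17074, 3) (Z = Add(Rational(1, 2), Mul(Rational(1, 6), Add(13750, 20395))) = Add(Rational(1, 2), Mul(Rational(1, 6), 34145)) = Add(Rational(1, 2), Rational(34145, 6)) = Rational(17074, 3) ≈ 5691.3)
Add(Z, Mul(-1, Function('P')(Function('E')(R)))) = Add(Rational(17074, 3), Mul(-1, Add(-2584, Mul(2, Pow(Add(4, -12), 3)), Mul(135, Add(4, -12)), Mul(305, Pow(Add(4, -12), 2))))) = Add(Rational(17074, 3), Mul(-1, Add(-2584, Mul(2, Pow(-8, 3)), Mul(135, -8), Mul(305, Pow(-8, 2))))) = Add(Rational(17074, 3), Mul(-1, Add(-2584, Mul(2, -512), -1080, Mul(305, 64)))) = Add(Rational(17074, 3), Mul(-1, Add(-2584, -1024, -1080, 19520))) = Add(Rational(17074, 3), Mul(-1, 14832)) = Add(Rational(17074, 3), -14832) = Rational(-27422, 3)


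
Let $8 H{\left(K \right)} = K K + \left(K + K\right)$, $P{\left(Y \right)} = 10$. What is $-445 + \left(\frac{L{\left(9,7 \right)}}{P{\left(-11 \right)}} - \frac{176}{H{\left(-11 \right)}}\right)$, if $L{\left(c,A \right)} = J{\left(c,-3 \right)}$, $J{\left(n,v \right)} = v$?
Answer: $- \frac{41357}{90} \approx -459.52$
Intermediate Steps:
$L{\left(c,A \right)} = -3$
$H{\left(K \right)} = \frac{K}{4} + \frac{K^{2}}{8}$ ($H{\left(K \right)} = \frac{K K + \left(K + K\right)}{8} = \frac{K^{2} + 2 K}{8} = \frac{K}{4} + \frac{K^{2}}{8}$)
$-445 + \left(\frac{L{\left(9,7 \right)}}{P{\left(-11 \right)}} - \frac{176}{H{\left(-11 \right)}}\right) = -445 - \left(\frac{3}{10} + 176 \left(- \frac{8}{11 \left(2 - 11\right)}\right)\right) = -445 - \left(\frac{3}{10} + \frac{176}{\frac{1}{8} \left(-11\right) \left(-9\right)}\right) = -445 - \left(\frac{3}{10} + \frac{176}{\frac{99}{8}}\right) = -445 - \frac{1307}{90} = - \frac{41357}{90}$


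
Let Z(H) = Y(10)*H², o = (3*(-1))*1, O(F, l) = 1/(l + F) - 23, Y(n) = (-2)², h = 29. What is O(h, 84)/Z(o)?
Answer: -433/678 ≈ -0.63864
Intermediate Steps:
Y(n) = 4
O(F, l) = -23 + 1/(F + l) (O(F, l) = 1/(F + l) - 23 = -23 + 1/(F + l))
o = -3 (o = -3*1 = -3)
Z(H) = 4*H²
O(h, 84)/Z(o) = ((1 - 23*29 - 23*84)/(29 + 84))/((4*(-3)²)) = ((1 - 667 - 1932)/113)/((4*9)) = ((1/113)*(-2598))/36 = -2598/113*1/36 = -433/678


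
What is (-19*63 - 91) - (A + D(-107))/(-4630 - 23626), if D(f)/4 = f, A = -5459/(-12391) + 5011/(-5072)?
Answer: -2287269088446965/1775809126912 ≈ -1288.0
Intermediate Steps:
A = -34403253/62847152 (A = -5459*(-1/12391) + 5011*(-1/5072) = 5459/12391 - 5011/5072 = -34403253/62847152 ≈ -0.54741)
D(f) = 4*f
(-19*63 - 91) - (A + D(-107))/(-4630 - 23626) = (-19*63 - 91) - (-34403253/62847152 + 4*(-107))/(-4630 - 23626) = (-1197 - 91) - (-34403253/62847152 - 428)/(-28256) = -1288 - (-26932984309)*(-1)/(62847152*28256) = -1288 - 1*26932984309/1775809126912 = -1288 - 26932984309/1775809126912 = -2287269088446965/1775809126912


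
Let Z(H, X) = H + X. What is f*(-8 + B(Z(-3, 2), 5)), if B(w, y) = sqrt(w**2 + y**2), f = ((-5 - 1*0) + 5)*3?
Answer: 0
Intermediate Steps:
f = 0 (f = ((-5 + 0) + 5)*3 = (-5 + 5)*3 = 0*3 = 0)
f*(-8 + B(Z(-3, 2), 5)) = 0*(-8 + sqrt((-3 + 2)**2 + 5**2)) = 0*(-8 + sqrt((-1)**2 + 25)) = 0*(-8 + sqrt(1 + 25)) = 0*(-8 + sqrt(26)) = 0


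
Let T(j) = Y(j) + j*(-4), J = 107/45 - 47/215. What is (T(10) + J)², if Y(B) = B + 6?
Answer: 1786076644/3744225 ≈ 477.02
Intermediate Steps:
Y(B) = 6 + B
J = 4178/1935 (J = 107*(1/45) - 47*1/215 = 107/45 - 47/215 = 4178/1935 ≈ 2.1592)
T(j) = 6 - 3*j (T(j) = (6 + j) + j*(-4) = (6 + j) - 4*j = 6 - 3*j)
(T(10) + J)² = ((6 - 3*10) + 4178/1935)² = ((6 - 30) + 4178/1935)² = (-24 + 4178/1935)² = (-42262/1935)² = 1786076644/3744225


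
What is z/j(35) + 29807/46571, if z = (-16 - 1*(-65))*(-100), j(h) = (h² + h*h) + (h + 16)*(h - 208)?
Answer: 418157911/296796983 ≈ 1.4089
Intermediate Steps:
j(h) = 2*h² + (-208 + h)*(16 + h) (j(h) = (h² + h²) + (16 + h)*(-208 + h) = 2*h² + (-208 + h)*(16 + h))
z = -4900 (z = (-16 + 65)*(-100) = 49*(-100) = -4900)
z/j(35) + 29807/46571 = -4900/(-3328 - 192*35 + 3*35²) + 29807/46571 = -4900/(-3328 - 6720 + 3*1225) + 29807*(1/46571) = -4900/(-3328 - 6720 + 3675) + 29807/46571 = -4900/(-6373) + 29807/46571 = -4900*(-1/6373) + 29807/46571 = 4900/6373 + 29807/46571 = 418157911/296796983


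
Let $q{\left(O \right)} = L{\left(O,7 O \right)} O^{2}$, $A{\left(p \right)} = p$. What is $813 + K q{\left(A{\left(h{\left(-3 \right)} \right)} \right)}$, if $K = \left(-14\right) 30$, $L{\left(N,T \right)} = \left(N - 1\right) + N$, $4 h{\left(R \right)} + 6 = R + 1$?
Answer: $9213$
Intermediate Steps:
$h{\left(R \right)} = - \frac{5}{4} + \frac{R}{4}$ ($h{\left(R \right)} = - \frac{3}{2} + \frac{R + 1}{4} = - \frac{3}{2} + \frac{1 + R}{4} = - \frac{3}{2} + \left(\frac{1}{4} + \frac{R}{4}\right) = - \frac{5}{4} + \frac{R}{4}$)
$L{\left(N,T \right)} = -1 + 2 N$ ($L{\left(N,T \right)} = \left(-1 + N\right) + N = -1 + 2 N$)
$K = -420$
$q{\left(O \right)} = O^{2} \left(-1 + 2 O\right)$ ($q{\left(O \right)} = \left(-1 + 2 O\right) O^{2} = O^{2} \left(-1 + 2 O\right)$)
$813 + K q{\left(A{\left(h{\left(-3 \right)} \right)} \right)} = 813 - 420 \left(- \frac{5}{4} + \frac{1}{4} \left(-3\right)\right)^{2} \left(-1 + 2 \left(- \frac{5}{4} + \frac{1}{4} \left(-3\right)\right)\right) = 813 - 420 \left(- \frac{5}{4} - \frac{3}{4}\right)^{2} \left(-1 + 2 \left(- \frac{5}{4} - \frac{3}{4}\right)\right) = 813 - 420 \left(-2\right)^{2} \left(-1 + 2 \left(-2\right)\right) = 813 - 420 \cdot 4 \left(-1 - 4\right) = 813 - 420 \cdot 4 \left(-5\right) = 813 - -8400 = 813 + 8400 = 9213$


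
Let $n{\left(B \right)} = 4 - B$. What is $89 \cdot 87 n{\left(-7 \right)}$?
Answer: $85173$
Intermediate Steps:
$89 \cdot 87 n{\left(-7 \right)} = 89 \cdot 87 \left(4 - -7\right) = 7743 \left(4 + 7\right) = 7743 \cdot 11 = 85173$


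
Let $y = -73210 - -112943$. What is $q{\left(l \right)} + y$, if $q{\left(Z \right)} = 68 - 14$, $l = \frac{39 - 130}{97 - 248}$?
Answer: $39787$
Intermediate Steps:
$l = \frac{91}{151}$ ($l = - \frac{91}{-151} = \left(-91\right) \left(- \frac{1}{151}\right) = \frac{91}{151} \approx 0.60265$)
$q{\left(Z \right)} = 54$
$y = 39733$ ($y = -73210 + 112943 = 39733$)
$q{\left(l \right)} + y = 54 + 39733 = 39787$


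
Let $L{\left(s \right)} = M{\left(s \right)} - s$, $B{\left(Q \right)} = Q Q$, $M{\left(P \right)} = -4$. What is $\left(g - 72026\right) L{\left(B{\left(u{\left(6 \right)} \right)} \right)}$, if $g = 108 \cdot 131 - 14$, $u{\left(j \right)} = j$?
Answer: $2315680$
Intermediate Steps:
$B{\left(Q \right)} = Q^{2}$
$L{\left(s \right)} = -4 - s$
$g = 14134$ ($g = 14148 - 14 = 14134$)
$\left(g - 72026\right) L{\left(B{\left(u{\left(6 \right)} \right)} \right)} = \left(14134 - 72026\right) \left(-4 - 6^{2}\right) = \left(14134 - 72026\right) \left(-4 - 36\right) = - 57892 \left(-4 - 36\right) = \left(-57892\right) \left(-40\right) = 2315680$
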